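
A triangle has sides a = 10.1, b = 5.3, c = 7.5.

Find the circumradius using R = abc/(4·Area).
s = (a+b+c)/2 = 11.45
Area = √(s(s-a)(s-b)(s-c)) = √(11.45·1.35·6.15·3.95) = 19.3779
R = abc/(4·Area) = (10.1·5.3·7.5)/(4·19.3779) = 401.475/77.5116 = 5.18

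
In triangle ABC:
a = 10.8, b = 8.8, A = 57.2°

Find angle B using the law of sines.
sin(B)/b = sin(A)/a
sin(B) = b·sin(A)/a = 8.8·sin(57.2°)/10.8 = 0.684906
B = arcsin(0.684906) = 43.23°  (b ≤ a, so B ≤ A and the acute solution is unique)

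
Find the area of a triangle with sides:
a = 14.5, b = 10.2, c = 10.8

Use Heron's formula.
s = (a+b+c)/2 = (14.5+10.2+10.8)/2 = 17.75
A = √(s(s-a)(s-b)(s-c)) = √(17.75·3.25·7.55·6.95)
A = √3027.01 = 55.02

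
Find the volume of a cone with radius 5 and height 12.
Volume = (1/3) * pi * r² * h
Volume = (1/3) * pi * 5² * 12
Volume = (1/3) * pi * 25 * 12
Volume = (1/3) * pi * 300
Volume = 314.16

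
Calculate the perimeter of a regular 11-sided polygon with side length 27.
Perimeter = number of sides * side length
Perimeter = 11 * 27
Perimeter = 297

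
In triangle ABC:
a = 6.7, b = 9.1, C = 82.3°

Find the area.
Using A = ½ab·sin(C):
A = ½·6.7·9.1·sin(82.3°) = ½·60.97·0.990983 = 30.21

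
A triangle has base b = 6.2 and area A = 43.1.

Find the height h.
A = ½bh  →  h = 2A/b
h = 2·43.1/6.2 = 13.9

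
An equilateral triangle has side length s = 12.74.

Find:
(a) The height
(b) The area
(a) Height h = s·√3/2 = 12.74·√3/2 = 11.03
(b) Area = (√3/4)·s² = (√3/4)·12.74² = (√3/4)·162.308 = 70.28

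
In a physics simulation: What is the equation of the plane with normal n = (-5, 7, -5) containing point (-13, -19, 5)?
d = n·P = (-5)(-13) + (7)(-19) + (-5)(5) = -93
Plane: -5x + 7y - 5z = -93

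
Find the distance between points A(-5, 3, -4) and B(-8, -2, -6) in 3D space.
d = √[(-3)² + (-5)² + (-2)²] = √38 = 6.164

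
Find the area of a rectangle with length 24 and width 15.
Area = length * width
Area = 24 * 15
Area = 360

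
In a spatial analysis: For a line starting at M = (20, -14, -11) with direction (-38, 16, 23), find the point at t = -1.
P(-1) = (20 + (-38)(-1), -14 + 16(-1), -11 + 23(-1)) = (58, -30, -34)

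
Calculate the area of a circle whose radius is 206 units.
Area = pi * r²
Area = pi * 206²
Area = pi * 42436
Area = 133316.63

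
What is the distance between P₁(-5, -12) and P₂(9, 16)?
Using the distance formula: d = sqrt((x₂-x₁)² + (y₂-y₁)²)
dx = 9 - (-5) = 14
dy = 16 - (-12) = 28
d = sqrt(14² + 28²) = sqrt(196 + 784) = sqrt(980) = 31.30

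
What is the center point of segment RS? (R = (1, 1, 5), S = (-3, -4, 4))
Midpoint = ((1-3)/2, (1-4)/2, (5+4)/2) = (-1, -1.5, 4.5)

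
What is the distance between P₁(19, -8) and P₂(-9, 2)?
Using the distance formula: d = sqrt((x₂-x₁)² + (y₂-y₁)²)
dx = (-9) - 19 = -28
dy = 2 - (-8) = 10
d = sqrt((-28)² + 10²) = sqrt(784 + 100) = sqrt(884) = 29.73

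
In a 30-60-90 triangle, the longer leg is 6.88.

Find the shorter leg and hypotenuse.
In a 30-60-90 triangle, sides are in ratio 1 : √3 : 2.
Long leg = short leg·√3  →  short leg = 6.88/√3 = 3.972
Hypotenuse = 2·(short leg) = 2·6.88/√3 = 7.944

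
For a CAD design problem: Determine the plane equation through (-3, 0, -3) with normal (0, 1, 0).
d = n·P = (0)(-3) + (1)(0) + (0)(-3) = 0
Plane: y = 0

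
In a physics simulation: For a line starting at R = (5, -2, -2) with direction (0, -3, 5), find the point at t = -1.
P(-1) = (5 + 0(-1), -2 + (-3)(-1), -2 + 5(-1)) = (5, 1, -7)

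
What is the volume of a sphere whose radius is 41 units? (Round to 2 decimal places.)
Volume = (4/3) * pi * r³
Volume = (4/3) * pi * 41³
Volume = (4/3) * pi * 68921
Volume = 288695.61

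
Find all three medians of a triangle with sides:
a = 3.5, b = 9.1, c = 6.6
Using m_x = ½√(2y² + 2z² - x²):
m_a = ½√(2·9.1² + 2·6.6² - 3.5²) = ½√240.49 = 7.754
m_b = ½√(2·3.5² + 2·6.6² - 9.1²) = ½√28.81 = 2.684
m_c = ½√(2·3.5² + 2·9.1² - 6.6²) = ½√146.56 = 6.053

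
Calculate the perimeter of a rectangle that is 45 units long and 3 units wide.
Perimeter = 2 * (length + width)
Perimeter = 2 * (45 + 3)
Perimeter = 2 * 48
Perimeter = 96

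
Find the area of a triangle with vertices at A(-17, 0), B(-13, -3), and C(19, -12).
Using the coordinate formula: Area = (1/2)|x₁(y₂-y₃) + x₂(y₃-y₁) + x₃(y₁-y₂)|
Area = (1/2)|(-17)((-3)-(-12)) + (-13)((-12)-0) + 19(0-(-3))|
Area = (1/2)|(-17)*9 + (-13)*(-12) + 19*3|
Area = (1/2)|(-153) + 156 + 57|
Area = (1/2)*60 = 30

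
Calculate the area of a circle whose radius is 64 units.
Area = pi * r²
Area = pi * 64²
Area = pi * 4096
Area = 12867.96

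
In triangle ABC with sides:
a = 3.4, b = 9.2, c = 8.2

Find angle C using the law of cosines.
cos(C) = (a² + b² - c²)/(2ab)
cos(C) = (3.4² + 9.2² - 8.2²)/(2·3.4·9.2) = 28.96/62.56 = 0.462916
C = arccos(0.462916) = 62.42°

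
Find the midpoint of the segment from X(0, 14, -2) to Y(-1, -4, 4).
Midpoint = ((0-1)/2, (14-4)/2, (-2+4)/2) = (-0.5, 5, 1)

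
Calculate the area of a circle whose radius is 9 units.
Area = pi * r²
Area = pi * 9²
Area = pi * 81
Area = 254.47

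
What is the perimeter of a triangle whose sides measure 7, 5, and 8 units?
Perimeter = sum of all sides
Perimeter = 7 + 5 + 8
Perimeter = 20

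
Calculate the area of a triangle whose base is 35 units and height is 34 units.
Area = (1/2) * base * height
Area = (1/2) * 35 * 34
Area = 595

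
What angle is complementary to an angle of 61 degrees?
Complementary angles sum to 90 degrees.
Other angle = 90 - 61
Other angle = 29 degrees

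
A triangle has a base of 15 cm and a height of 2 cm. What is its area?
Area = (1/2) * base * height
Area = (1/2) * 15 * 2
Area = 15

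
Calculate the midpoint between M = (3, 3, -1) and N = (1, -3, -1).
Midpoint = ((3+1)/2, (3-3)/2, (-1-1)/2) = (2, 0, -1)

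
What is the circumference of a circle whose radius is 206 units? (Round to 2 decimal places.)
Circumference = 2 * pi * r
Circumference = 2 * pi * 206
Circumference = 1294.34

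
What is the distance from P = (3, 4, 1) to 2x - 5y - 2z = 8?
d = |2(3) + (-5)(4) + (-2)(1) - (8)| / √(2² + (-5)² + (-2)²) = 24/√33 = 4.178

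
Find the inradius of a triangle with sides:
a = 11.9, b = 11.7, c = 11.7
s = (a+b+c)/2 = (11.9+11.7+11.7)/2 = 17.65
Area = √(s(s-a)(s-b)(s-c)) = √(17.65·5.75·5.95·5.95) = 59.9409
r = Area/s = 59.9409/17.65 = 3.396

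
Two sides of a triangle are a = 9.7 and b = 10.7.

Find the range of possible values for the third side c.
By the triangle inequality: |a - b| < c < a + b
|9.7 - 10.7| < c < 9.7 + 10.7
1 < c < 20.4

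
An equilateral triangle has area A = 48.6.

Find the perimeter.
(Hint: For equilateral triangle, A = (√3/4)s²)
A = (√3/4)s²  →  s² = 4A/√3 = 4·48.6/√3 = 112.237
s = 10.5942
Perimeter = 3s = 31.78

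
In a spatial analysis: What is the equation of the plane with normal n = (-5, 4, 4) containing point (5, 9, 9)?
d = n·P = (-5)(5) + (4)(9) + (4)(9) = 47
Plane: -5x + 4y + 4z = 47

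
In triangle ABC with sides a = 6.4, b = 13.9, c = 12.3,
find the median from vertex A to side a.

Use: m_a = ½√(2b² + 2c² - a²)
m_a = ½√(2·13.9² + 2·12.3² - 6.4²)
m_a = ½√(386.42 + 302.58 - 40.96) = ½√648.04 = 12.73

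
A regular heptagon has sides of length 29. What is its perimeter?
Perimeter = number of sides * side length
Perimeter = 7 * 29
Perimeter = 203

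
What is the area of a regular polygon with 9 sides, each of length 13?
For a regular 9-gon with side length s = 13:
Apothem a = s / (2*tan(pi/9)) = 13 / (2*tan(pi/9)) ≈ 17.8586
Perimeter P = 9 * 13 = 117
Area = (1/2) * P * a = (1/2) * 117 * 17.8586 = 1044.73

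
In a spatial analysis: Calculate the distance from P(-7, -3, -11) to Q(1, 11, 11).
d = √[(8)² + (14)² + (22)²] = √744 = 27.28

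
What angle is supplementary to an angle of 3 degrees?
Supplementary angles sum to 180 degrees.
Other angle = 180 - 3
Other angle = 177 degrees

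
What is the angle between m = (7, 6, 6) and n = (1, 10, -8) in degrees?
m·n = 19, |m|² = 121, |n|² = 165
cos θ = 19/√19965 ≈ 0.1345
θ ≈ 82.27°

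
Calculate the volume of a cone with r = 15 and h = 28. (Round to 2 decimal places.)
Volume = (1/3) * pi * r² * h
Volume = (1/3) * pi * 15² * 28
Volume = (1/3) * pi * 225 * 28
Volume = (1/3) * pi * 6300
Volume = 6597.34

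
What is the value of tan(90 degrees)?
tan(90 degrees) = undefined
Decimal approximation: undefined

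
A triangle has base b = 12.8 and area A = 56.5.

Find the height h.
A = ½bh  →  h = 2A/b
h = 2·56.5/12.8 = 8.828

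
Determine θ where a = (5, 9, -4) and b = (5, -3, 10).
a·b = -42, |a|² = 122, |b|² = 134
cos θ = -42/√16348 ≈ -0.3285
θ ≈ 109.2°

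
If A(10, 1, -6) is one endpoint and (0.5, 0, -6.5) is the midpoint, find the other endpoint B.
B = (2×0.5 - 10, 2×0 - 1, 2×(-6.5) - (-6)) = (-9, -1, -7)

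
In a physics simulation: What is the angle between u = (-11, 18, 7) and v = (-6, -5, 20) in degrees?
u·v = 116, |u|² = 494, |v|² = 461
cos θ = 116/√227734 ≈ 0.2431
θ ≈ 75.93°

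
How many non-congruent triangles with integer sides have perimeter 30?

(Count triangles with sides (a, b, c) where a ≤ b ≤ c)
With a ≤ b ≤ c and a + b + c = 30, the triangle inequality a + b > c gives c < 30/2, so c ≤ 14.
Iterate a from 1 to ⌊p/3⌋ = 10; for each a, b ranges from a to ⌊(p−a)/2⌋ with c = p − a − b, keeping only c ≥ b.
Triples: (2, 14, 14), (3, 13, 14), (4, 12, 14), …
Count = 19 triangles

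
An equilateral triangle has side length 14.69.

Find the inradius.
For an equilateral triangle, r = s/(2√3) where s is the side.
r = 14.69/(2√3) = 14.69/3.464102 = 4.241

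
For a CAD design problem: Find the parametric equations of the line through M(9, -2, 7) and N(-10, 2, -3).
Direction vector d = N - M = (-19, 4, -10)
x = 9 - 19t, y = -2 + 4t, z = 7 - 10t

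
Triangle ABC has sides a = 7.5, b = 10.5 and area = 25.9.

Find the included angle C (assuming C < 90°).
Area = ½ab·sin(C)  →  sin(C) = 2·Area/(ab)
sin(C) = 2·25.9/(7.5·10.5) = 0.657778
C = arcsin(0.657778) = 41.13°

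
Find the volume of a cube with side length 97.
Volume = s³
Volume = 97³
Volume = 912673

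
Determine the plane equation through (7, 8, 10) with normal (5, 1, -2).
d = n·P = (5)(7) + (1)(8) + (-2)(10) = 23
Plane: 5x + y - 2z = 23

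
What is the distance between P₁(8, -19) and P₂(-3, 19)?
Using the distance formula: d = sqrt((x₂-x₁)² + (y₂-y₁)²)
dx = (-3) - 8 = -11
dy = 19 - (-19) = 38
d = sqrt((-11)² + 38²) = sqrt(121 + 1444) = sqrt(1565) = 39.56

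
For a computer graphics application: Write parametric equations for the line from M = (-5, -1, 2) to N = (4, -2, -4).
Direction vector d = N - M = (9, -1, -6)
x = -5 + 9t, y = -1 - t, z = 2 - 6t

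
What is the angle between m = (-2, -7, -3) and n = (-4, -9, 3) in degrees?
m·n = 62, |m|² = 62, |n|² = 106
cos θ = 62/√6572 ≈ 0.7648
θ ≈ 40.11°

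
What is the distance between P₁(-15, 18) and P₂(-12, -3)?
Using the distance formula: d = sqrt((x₂-x₁)² + (y₂-y₁)²)
dx = (-12) - (-15) = 3
dy = (-3) - 18 = -21
d = sqrt(3² + (-21)²) = sqrt(9 + 441) = sqrt(450) = 21.21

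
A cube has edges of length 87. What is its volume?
Volume = s³
Volume = 87³
Volume = 658503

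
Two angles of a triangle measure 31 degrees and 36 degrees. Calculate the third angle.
Sum of angles in a triangle = 180 degrees
Third angle = 180 - 31 - 36
Third angle = 113 degrees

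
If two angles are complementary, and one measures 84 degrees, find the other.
Complementary angles sum to 90 degrees.
Other angle = 90 - 84
Other angle = 6 degrees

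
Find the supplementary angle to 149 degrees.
Supplementary angles sum to 180 degrees.
Other angle = 180 - 149
Other angle = 31 degrees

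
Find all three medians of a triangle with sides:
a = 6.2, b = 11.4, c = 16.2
Using m_x = ½√(2y² + 2z² - x²):
m_a = ½√(2·11.4² + 2·16.2² - 6.2²) = ½√746.36 = 13.66
m_b = ½√(2·6.2² + 2·16.2² - 11.4²) = ½√471.8 = 10.86
m_c = ½√(2·6.2² + 2·11.4² - 16.2²) = ½√74.36 = 4.312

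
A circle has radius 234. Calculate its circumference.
Circumference = 2 * pi * r
Circumference = 2 * pi * 234
Circumference = 1470.27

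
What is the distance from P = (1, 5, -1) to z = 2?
d = |0(1) + 0(5) + 1(-1) - (2)| / √(0² + 0² + 1²) = 3/√1 = 3.0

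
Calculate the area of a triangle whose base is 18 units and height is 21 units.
Area = (1/2) * base * height
Area = (1/2) * 18 * 21
Area = 189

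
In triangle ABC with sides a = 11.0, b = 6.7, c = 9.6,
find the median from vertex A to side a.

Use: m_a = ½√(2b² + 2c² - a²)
m_a = ½√(2·6.7² + 2·9.6² - 11.0²)
m_a = ½√(89.78 + 184.32 - 121) = ½√153.1 = 6.187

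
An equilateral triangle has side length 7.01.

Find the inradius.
For an equilateral triangle, r = s/(2√3) where s is the side.
r = 7.01/(2√3) = 7.01/3.464102 = 2.024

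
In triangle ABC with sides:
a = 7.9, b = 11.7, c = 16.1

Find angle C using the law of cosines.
cos(C) = (a² + b² - c²)/(2ab)
cos(C) = (7.9² + 11.7² - 16.1²)/(2·7.9·11.7) = -59.91/184.86 = -0.324083
C = arccos(-0.324083) = 108.9°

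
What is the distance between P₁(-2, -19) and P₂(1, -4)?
Using the distance formula: d = sqrt((x₂-x₁)² + (y₂-y₁)²)
dx = 1 - (-2) = 3
dy = (-4) - (-19) = 15
d = sqrt(3² + 15²) = sqrt(9 + 225) = sqrt(234) = 15.30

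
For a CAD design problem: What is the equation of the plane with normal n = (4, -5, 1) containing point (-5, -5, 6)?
d = n·P = (4)(-5) + (-5)(-5) + (1)(6) = 11
Plane: 4x - 5y + z = 11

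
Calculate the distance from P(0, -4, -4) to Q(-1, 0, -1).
d = √[(-1)² + (4)² + (3)²] = √26 = 5.099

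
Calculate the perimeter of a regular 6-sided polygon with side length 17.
Perimeter = number of sides * side length
Perimeter = 6 * 17
Perimeter = 102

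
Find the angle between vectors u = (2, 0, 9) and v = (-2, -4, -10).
u·v = -94, |u|² = 85, |v|² = 120
cos θ = -94/√10200 ≈ -0.9307
θ ≈ 158.6°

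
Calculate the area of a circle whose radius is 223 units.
Area = pi * r²
Area = pi * 223²
Area = pi * 49729
Area = 156228.26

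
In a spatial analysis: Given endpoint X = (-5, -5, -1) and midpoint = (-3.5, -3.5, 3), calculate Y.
Y = (2×(-3.5) - (-5), 2×(-3.5) - (-5), 2×3 - (-1)) = (-2, -2, 7)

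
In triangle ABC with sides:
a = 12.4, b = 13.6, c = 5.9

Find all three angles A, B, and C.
By the law of cosines:
cos(A) = (b² + c² - a²)/(2bc) = 0.411329  →  A = 65.71°
cos(B) = (a² + c² - b²)/(2ac) = 0.024672  →  B = 88.59°
cos(C) = (a² + b² - c²)/(2ab) = 0.901061  →  C = 25.7°
Check: A + B + C = 180.0° ✓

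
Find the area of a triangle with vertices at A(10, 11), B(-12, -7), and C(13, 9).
Using the coordinate formula: Area = (1/2)|x₁(y₂-y₃) + x₂(y₃-y₁) + x₃(y₁-y₂)|
Area = (1/2)|10((-7)-9) + (-12)(9-11) + 13(11-(-7))|
Area = (1/2)|10*(-16) + (-12)*(-2) + 13*18|
Area = (1/2)|(-160) + 24 + 234|
Area = (1/2)*98 = 49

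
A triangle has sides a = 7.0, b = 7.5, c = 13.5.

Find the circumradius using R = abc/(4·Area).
s = (a+b+c)/2 = 14
Area = √(s(s-a)(s-b)(s-c)) = √(14·7·6.5·0.5) = 17.8466
R = abc/(4·Area) = (7.0·7.5·13.5)/(4·17.8466) = 708.75/71.3864 = 9.928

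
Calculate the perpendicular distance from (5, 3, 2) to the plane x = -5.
d = |1(5) + 0(3) + 0(2) - (-5)| / √(1² + 0² + 0²) = 10/√1 = 10.0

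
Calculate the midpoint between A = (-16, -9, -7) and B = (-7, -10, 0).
Midpoint = ((-16-7)/2, (-9-10)/2, (-7+0)/2) = (-11.5, -9.5, -3.5)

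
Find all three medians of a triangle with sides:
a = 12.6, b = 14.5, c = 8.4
Using m_x = ½√(2y² + 2z² - x²):
m_a = ½√(2·14.5² + 2·8.4² - 12.6²) = ½√402.86 = 10.04
m_b = ½√(2·12.6² + 2·8.4² - 14.5²) = ½√248.39 = 7.88
m_c = ½√(2·12.6² + 2·14.5² - 8.4²) = ½√667.46 = 12.92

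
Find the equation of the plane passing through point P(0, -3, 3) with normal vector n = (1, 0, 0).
d = n·P = (1)(0) + (0)(-3) + (0)(3) = 0
Plane: x = 0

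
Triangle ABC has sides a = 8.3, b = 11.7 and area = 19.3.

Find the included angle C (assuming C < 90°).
Area = ½ab·sin(C)  →  sin(C) = 2·Area/(ab)
sin(C) = 2·19.3/(8.3·11.7) = 0.397487
C = arcsin(0.397487) = 23.42°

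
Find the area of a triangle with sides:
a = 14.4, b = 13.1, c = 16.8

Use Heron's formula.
s = (a+b+c)/2 = (14.4+13.1+16.8)/2 = 22.15
A = √(s(s-a)(s-b)(s-c)) = √(22.15·7.75·9.05·5.35)
A = √8311.47 = 91.17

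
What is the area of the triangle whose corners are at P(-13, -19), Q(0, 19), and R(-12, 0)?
Using the coordinate formula: Area = (1/2)|x₁(y₂-y₃) + x₂(y₃-y₁) + x₃(y₁-y₂)|
Area = (1/2)|(-13)(19-0) + 0(0-(-19)) + (-12)((-19)-19)|
Area = (1/2)|(-13)*19 + 0*19 + (-12)*(-38)|
Area = (1/2)|(-247) + 0 + 456|
Area = (1/2)*209 = 104.50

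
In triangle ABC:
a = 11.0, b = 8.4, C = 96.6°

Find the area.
Using A = ½ab·sin(C):
A = ½·11.0·8.4·sin(96.6°) = ½·92.4·0.993373 = 45.89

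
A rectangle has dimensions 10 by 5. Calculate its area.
Area = length * width
Area = 10 * 5
Area = 50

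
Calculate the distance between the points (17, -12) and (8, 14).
Using the distance formula: d = sqrt((x₂-x₁)² + (y₂-y₁)²)
dx = 8 - 17 = -9
dy = 14 - (-12) = 26
d = sqrt((-9)² + 26²) = sqrt(81 + 676) = sqrt(757) = 27.51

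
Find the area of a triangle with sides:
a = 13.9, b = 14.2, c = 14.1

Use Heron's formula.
s = (a+b+c)/2 = (13.9+14.2+14.1)/2 = 21.1
A = √(s(s-a)(s-b)(s-c)) = √(21.1·7.2·6.9·7)
A = √7337.74 = 85.66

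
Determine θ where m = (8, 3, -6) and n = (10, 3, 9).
m·n = 35, |m|² = 109, |n|² = 190
cos θ = 35/√20710 ≈ 0.2432
θ ≈ 75.92°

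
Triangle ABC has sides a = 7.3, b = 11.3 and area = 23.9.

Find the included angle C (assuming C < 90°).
Area = ½ab·sin(C)  →  sin(C) = 2·Area/(ab)
sin(C) = 2·23.9/(7.3·11.3) = 0.579464
C = arcsin(0.579464) = 35.41°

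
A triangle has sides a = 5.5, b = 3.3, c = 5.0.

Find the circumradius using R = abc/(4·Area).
s = (a+b+c)/2 = 6.9
Area = √(s(s-a)(s-b)(s-c)) = √(6.9·1.4·3.6·1.9) = 8.12862
R = abc/(4·Area) = (5.5·3.3·5.0)/(4·8.12862) = 90.75/32.51448 = 2.791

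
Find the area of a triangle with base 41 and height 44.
Area = (1/2) * base * height
Area = (1/2) * 41 * 44
Area = 902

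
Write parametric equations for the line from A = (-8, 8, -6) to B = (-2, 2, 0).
Direction vector d = B - A = (6, -6, 6)
x = -8 + 6t, y = 8 - 6t, z = -6 + 6t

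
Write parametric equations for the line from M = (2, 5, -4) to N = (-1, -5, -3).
Direction vector d = N - M = (-3, -10, 1)
x = 2 - 3t, y = 5 - 10t, z = -4 + t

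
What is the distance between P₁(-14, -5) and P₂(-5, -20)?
Using the distance formula: d = sqrt((x₂-x₁)² + (y₂-y₁)²)
dx = (-5) - (-14) = 9
dy = (-20) - (-5) = -15
d = sqrt(9² + (-15)²) = sqrt(81 + 225) = sqrt(306) = 17.49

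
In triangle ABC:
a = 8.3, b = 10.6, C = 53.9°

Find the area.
Using A = ½ab·sin(C):
A = ½·8.3·10.6·sin(53.9°) = ½·87.98·0.807990 = 35.54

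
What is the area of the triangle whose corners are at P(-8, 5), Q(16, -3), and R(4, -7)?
Using the coordinate formula: Area = (1/2)|x₁(y₂-y₃) + x₂(y₃-y₁) + x₃(y₁-y₂)|
Area = (1/2)|(-8)((-3)-(-7)) + 16((-7)-5) + 4(5-(-3))|
Area = (1/2)|(-8)*4 + 16*(-12) + 4*8|
Area = (1/2)|(-32) + (-192) + 32|
Area = (1/2)*192 = 96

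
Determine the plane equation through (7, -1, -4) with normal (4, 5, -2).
d = n·P = (4)(7) + (5)(-1) + (-2)(-4) = 31
Plane: 4x + 5y - 2z = 31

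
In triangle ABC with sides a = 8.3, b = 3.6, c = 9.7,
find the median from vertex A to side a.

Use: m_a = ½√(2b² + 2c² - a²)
m_a = ½√(2·3.6² + 2·9.7² - 8.3²)
m_a = ½√(25.92 + 188.18 - 68.89) = ½√145.21 = 6.025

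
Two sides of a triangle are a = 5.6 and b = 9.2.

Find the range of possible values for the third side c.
By the triangle inequality: |a - b| < c < a + b
|5.6 - 9.2| < c < 5.6 + 9.2
3.6 < c < 14.8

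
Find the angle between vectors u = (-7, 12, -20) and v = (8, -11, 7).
u·v = -328, |u|² = 593, |v|² = 234
cos θ = -328/√138762 ≈ -0.8805
θ ≈ 151.7°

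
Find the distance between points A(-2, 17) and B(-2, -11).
Using the distance formula: d = sqrt((x₂-x₁)² + (y₂-y₁)²)
dx = (-2) - (-2) = 0
dy = (-11) - 17 = -28
d = sqrt(0² + (-28)²) = sqrt(0 + 784) = sqrt(784) = 28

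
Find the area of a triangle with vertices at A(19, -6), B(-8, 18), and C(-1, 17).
Using the coordinate formula: Area = (1/2)|x₁(y₂-y₃) + x₂(y₃-y₁) + x₃(y₁-y₂)|
Area = (1/2)|19(18-17) + (-8)(17-(-6)) + (-1)((-6)-18)|
Area = (1/2)|19*1 + (-8)*23 + (-1)*(-24)|
Area = (1/2)|19 + (-184) + 24|
Area = (1/2)*141 = 70.50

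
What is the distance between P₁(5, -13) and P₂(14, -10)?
Using the distance formula: d = sqrt((x₂-x₁)² + (y₂-y₁)²)
dx = 14 - 5 = 9
dy = (-10) - (-13) = 3
d = sqrt(9² + 3²) = sqrt(81 + 9) = sqrt(90) = 9.49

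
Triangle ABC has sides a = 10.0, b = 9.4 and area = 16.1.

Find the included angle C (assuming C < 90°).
Area = ½ab·sin(C)  →  sin(C) = 2·Area/(ab)
sin(C) = 2·16.1/(10.0·9.4) = 0.342553
C = arcsin(0.342553) = 20.03°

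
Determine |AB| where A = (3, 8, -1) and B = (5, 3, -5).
d = √[(2)² + (-5)² + (-4)²] = √45 = 6.708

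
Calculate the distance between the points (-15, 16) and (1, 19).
Using the distance formula: d = sqrt((x₂-x₁)² + (y₂-y₁)²)
dx = 1 - (-15) = 16
dy = 19 - 16 = 3
d = sqrt(16² + 3²) = sqrt(256 + 9) = sqrt(265) = 16.28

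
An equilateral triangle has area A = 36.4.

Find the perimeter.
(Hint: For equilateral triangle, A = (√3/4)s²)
A = (√3/4)s²  →  s² = 4A/√3 = 4·36.4/√3 = 84.0622
s = 9.16854
Perimeter = 3s = 27.51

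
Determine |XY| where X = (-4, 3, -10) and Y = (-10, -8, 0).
d = √[(-6)² + (-11)² + (10)²] = √257 = 16.03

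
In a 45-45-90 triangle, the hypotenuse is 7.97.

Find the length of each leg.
In a 45-45-90 triangle, hypotenuse = leg·√2  →  leg = hypotenuse/√2
leg = 7.97/√2 = 5.636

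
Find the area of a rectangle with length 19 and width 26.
Area = length * width
Area = 19 * 26
Area = 494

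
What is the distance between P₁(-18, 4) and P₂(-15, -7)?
Using the distance formula: d = sqrt((x₂-x₁)² + (y₂-y₁)²)
dx = (-15) - (-18) = 3
dy = (-7) - 4 = -11
d = sqrt(3² + (-11)²) = sqrt(9 + 121) = sqrt(130) = 11.40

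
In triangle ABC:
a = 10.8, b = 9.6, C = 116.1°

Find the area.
Using A = ½ab·sin(C):
A = ½·10.8·9.6·sin(116.1°) = ½·103.68·0.898028 = 46.55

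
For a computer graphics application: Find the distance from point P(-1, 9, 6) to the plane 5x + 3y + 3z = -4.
d = |5(-1) + 3(9) + 3(6) - (-4)| / √(5² + 3² + 3²) = 44/√43 = 6.71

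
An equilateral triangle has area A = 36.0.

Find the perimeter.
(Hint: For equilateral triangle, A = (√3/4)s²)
A = (√3/4)s²  →  s² = 4A/√3 = 4·36.0/√3 = 83.1384
s = 9.11803
Perimeter = 3s = 27.35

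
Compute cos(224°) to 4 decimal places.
cos(224 degrees) = -0.7193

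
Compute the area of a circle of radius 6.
Area = pi * r²
Area = pi * 6²
Area = pi * 36
Area = 113.10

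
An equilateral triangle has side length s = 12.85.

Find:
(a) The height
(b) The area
(a) Height h = s·√3/2 = 12.85·√3/2 = 11.13
(b) Area = (√3/4)·s² = (√3/4)·12.85² = (√3/4)·165.123 = 71.5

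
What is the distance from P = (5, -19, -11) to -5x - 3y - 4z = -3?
d = |(-5)(5) + (-3)(-19) + (-4)(-11) - (-3)| / √((-5)² + (-3)² + (-4)²) = 79/√50 = 11.17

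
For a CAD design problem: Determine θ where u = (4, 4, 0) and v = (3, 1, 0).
u·v = 16, |u|² = 32, |v|² = 10
cos θ = 16/√320 ≈ 0.8944
θ ≈ 26.57°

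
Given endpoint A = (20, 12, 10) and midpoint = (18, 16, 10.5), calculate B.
B = (2×18 - 20, 2×16 - 12, 2×10.5 - 10) = (16, 20, 11)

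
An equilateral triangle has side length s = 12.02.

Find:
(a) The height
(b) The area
(a) Height h = s·√3/2 = 12.02·√3/2 = 10.41
(b) Area = (√3/4)·s² = (√3/4)·12.02² = (√3/4)·144.48 = 62.56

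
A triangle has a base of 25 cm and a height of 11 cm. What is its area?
Area = (1/2) * base * height
Area = (1/2) * 25 * 11
Area = 137.50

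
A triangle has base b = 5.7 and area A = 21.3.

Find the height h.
A = ½bh  →  h = 2A/b
h = 2·21.3/5.7 = 7.474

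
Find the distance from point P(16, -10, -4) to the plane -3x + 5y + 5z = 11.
d = |(-3)(16) + 5(-10) + 5(-4) - (11)| / √((-3)² + 5² + 5²) = 129/√59 = 16.79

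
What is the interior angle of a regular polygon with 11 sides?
Interior angle of a regular n-gon = (n-2)*180/n
Interior angle = (11-2)*180/11
Interior angle = 9*180/11
Interior angle = 1620/11
Interior angle = 147.27 degrees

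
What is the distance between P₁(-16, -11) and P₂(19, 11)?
Using the distance formula: d = sqrt((x₂-x₁)² + (y₂-y₁)²)
dx = 19 - (-16) = 35
dy = 11 - (-11) = 22
d = sqrt(35² + 22²) = sqrt(1225 + 484) = sqrt(1709) = 41.34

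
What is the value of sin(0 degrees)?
sin(0 degrees) = 0
Decimal approximation: 0.0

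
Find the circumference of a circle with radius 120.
Circumference = 2 * pi * r
Circumference = 2 * pi * 120
Circumference = 753.98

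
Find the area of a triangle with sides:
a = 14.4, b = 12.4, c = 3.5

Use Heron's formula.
s = (a+b+c)/2 = (14.4+12.4+3.5)/2 = 15.15
A = √(s(s-a)(s-b)(s-c)) = √(15.15·0.75·2.75·11.65)
A = √364.026 = 19.08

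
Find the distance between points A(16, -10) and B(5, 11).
Using the distance formula: d = sqrt((x₂-x₁)² + (y₂-y₁)²)
dx = 5 - 16 = -11
dy = 11 - (-10) = 21
d = sqrt((-11)² + 21²) = sqrt(121 + 441) = sqrt(562) = 23.71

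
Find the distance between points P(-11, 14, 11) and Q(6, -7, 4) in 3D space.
d = √[(17)² + (-21)² + (-7)²] = √779 = 27.91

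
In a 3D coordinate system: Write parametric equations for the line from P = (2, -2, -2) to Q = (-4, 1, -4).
Direction vector d = Q - P = (-6, 3, -2)
x = 2 - 6t, y = -2 + 3t, z = -2 - 2t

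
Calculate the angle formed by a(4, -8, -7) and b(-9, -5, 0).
a·b = 4, |a|² = 129, |b|² = 106
cos θ = 4/√13674 ≈ 0.03421
θ ≈ 88.04°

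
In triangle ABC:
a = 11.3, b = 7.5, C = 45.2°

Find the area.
Using A = ½ab·sin(C):
A = ½·11.3·7.5·sin(45.2°) = ½·84.75·0.709571 = 30.07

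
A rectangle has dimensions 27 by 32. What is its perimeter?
Perimeter = 2 * (length + width)
Perimeter = 2 * (27 + 32)
Perimeter = 2 * 59
Perimeter = 118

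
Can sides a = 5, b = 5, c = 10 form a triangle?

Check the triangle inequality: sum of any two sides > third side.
No: 5 + 5 = 10 is not > 10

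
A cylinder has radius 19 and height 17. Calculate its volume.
Volume = pi * r² * h
Volume = pi * 19² * 17
Volume = pi * 361 * 17
Volume = pi * 6137
Volume = 19279.95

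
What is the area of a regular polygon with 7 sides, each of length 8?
For a regular 7-gon with side length s = 8:
Apothem a = s / (2*tan(pi/7)) = 8 / (2*tan(pi/7)) ≈ 8.3061
Perimeter P = 7 * 8 = 56
Area = (1/2) * P * a = (1/2) * 56 * 8.3061 = 232.57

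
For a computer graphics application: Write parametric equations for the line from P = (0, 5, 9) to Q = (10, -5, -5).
Direction vector d = Q - P = (10, -10, -14)
x = 0 + 10t, y = 5 - 10t, z = 9 - 14t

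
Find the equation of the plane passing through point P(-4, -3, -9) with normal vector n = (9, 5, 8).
d = n·P = (9)(-4) + (5)(-3) + (8)(-9) = -123
Plane: 9x + 5y + 8z = -123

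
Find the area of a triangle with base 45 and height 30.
Area = (1/2) * base * height
Area = (1/2) * 45 * 30
Area = 675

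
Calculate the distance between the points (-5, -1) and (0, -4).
Using the distance formula: d = sqrt((x₂-x₁)² + (y₂-y₁)²)
dx = 0 - (-5) = 5
dy = (-4) - (-1) = -3
d = sqrt(5² + (-3)²) = sqrt(25 + 9) = sqrt(34) = 5.83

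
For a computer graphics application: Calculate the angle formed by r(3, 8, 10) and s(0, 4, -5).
r·s = -18, |r|² = 173, |s|² = 41
cos θ = -18/√7093 ≈ -0.2137
θ ≈ 102.3°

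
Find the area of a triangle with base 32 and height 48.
Area = (1/2) * base * height
Area = (1/2) * 32 * 48
Area = 768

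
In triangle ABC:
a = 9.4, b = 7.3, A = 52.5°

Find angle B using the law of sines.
sin(B)/b = sin(A)/a
sin(B) = b·sin(A)/a = 7.3·sin(52.5°)/9.4 = 0.616115
B = arcsin(0.616115) = 38.03°  (b ≤ a, so B ≤ A and the acute solution is unique)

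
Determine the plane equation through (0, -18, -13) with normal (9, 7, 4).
d = n·P = (9)(0) + (7)(-18) + (4)(-13) = -178
Plane: 9x + 7y + 4z = -178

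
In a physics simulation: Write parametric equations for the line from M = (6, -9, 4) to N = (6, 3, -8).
Direction vector d = N - M = (0, 12, -12)
x = 6, y = -9 + 12t, z = 4 - 12t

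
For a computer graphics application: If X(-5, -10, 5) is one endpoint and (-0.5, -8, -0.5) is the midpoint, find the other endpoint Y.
Y = (2×(-0.5) - (-5), 2×(-8) - (-10), 2×(-0.5) - 5) = (4, -6, -6)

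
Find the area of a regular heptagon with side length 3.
For a regular 7-gon with side length s = 3:
Apothem a = s / (2*tan(pi/7)) = 3 / (2*tan(pi/7)) ≈ 3.1148
Perimeter P = 7 * 3 = 21
Area = (1/2) * P * a = (1/2) * 21 * 3.1148 = 32.71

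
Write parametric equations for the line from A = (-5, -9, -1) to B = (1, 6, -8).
Direction vector d = B - A = (6, 15, -7)
x = -5 + 6t, y = -9 + 15t, z = -1 - 7t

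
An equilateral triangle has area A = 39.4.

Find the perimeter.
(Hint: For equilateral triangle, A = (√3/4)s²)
A = (√3/4)s²  →  s² = 4A/√3 = 4·39.4/√3 = 90.9904
s = 9.53889
Perimeter = 3s = 28.62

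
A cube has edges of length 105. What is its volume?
Volume = s³
Volume = 105³
Volume = 1157625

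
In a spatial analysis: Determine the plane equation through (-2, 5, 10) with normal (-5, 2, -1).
d = n·P = (-5)(-2) + (2)(5) + (-1)(10) = 10
Plane: -5x + 2y - z = 10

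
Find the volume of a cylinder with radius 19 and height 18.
Volume = pi * r² * h
Volume = pi * 19² * 18
Volume = pi * 361 * 18
Volume = pi * 6498
Volume = 20414.07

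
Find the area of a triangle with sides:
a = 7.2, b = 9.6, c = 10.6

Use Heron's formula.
s = (a+b+c)/2 = (7.2+9.6+10.6)/2 = 13.7
A = √(s(s-a)(s-b)(s-c)) = √(13.7·6.5·4.1·3.1)
A = √1131.83 = 33.64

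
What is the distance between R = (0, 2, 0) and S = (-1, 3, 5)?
d = √[(-1)² + (1)² + (5)²] = √27 = 5.196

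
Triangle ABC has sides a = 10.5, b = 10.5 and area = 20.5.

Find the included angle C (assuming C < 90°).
Area = ½ab·sin(C)  →  sin(C) = 2·Area/(ab)
sin(C) = 2·20.5/(10.5·10.5) = 0.371882
C = arcsin(0.371882) = 21.83°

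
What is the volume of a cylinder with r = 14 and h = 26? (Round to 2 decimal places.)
Volume = pi * r² * h
Volume = pi * 14² * 26
Volume = pi * 196 * 26
Volume = pi * 5096
Volume = 16009.56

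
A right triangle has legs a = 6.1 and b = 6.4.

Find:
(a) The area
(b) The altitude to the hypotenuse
(a) Area = ½ab = ½·6.1·6.4 = 19.52
(b) Hypotenuse c = √(6.1² + 6.4²) = √78.17 = 8.84138
    Area = ½·c·h_c  →  h_c = 2·Area/c = 2·19.52/8.84138 = 4.416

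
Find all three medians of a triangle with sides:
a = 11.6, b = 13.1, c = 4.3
Using m_x = ½√(2y² + 2z² - x²):
m_a = ½√(2·13.1² + 2·4.3² - 11.6²) = ½√245.64 = 7.836
m_b = ½√(2·11.6² + 2·4.3² - 13.1²) = ½√134.49 = 5.798
m_c = ½√(2·11.6² + 2·13.1² - 4.3²) = ½√593.85 = 12.18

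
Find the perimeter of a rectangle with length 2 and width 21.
Perimeter = 2 * (length + width)
Perimeter = 2 * (2 + 21)
Perimeter = 2 * 23
Perimeter = 46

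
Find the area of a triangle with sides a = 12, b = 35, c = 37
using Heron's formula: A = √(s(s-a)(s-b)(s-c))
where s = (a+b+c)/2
s = (12+35+37)/2 = 42
A = √(42·30·7·5) = √44100 = 210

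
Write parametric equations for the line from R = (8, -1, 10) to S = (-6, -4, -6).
Direction vector d = S - R = (-14, -3, -16)
x = 8 - 14t, y = -1 - 3t, z = 10 - 16t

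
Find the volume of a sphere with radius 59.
Volume = (4/3) * pi * r³
Volume = (4/3) * pi * 59³
Volume = (4/3) * pi * 205379
Volume = 860289.54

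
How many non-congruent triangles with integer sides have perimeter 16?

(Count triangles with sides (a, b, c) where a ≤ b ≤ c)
With a ≤ b ≤ c and a + b + c = 16, the triangle inequality a + b > c gives c < 16/2, so c ≤ 7.
Iterate a from 1 to ⌊p/3⌋ = 5; for each a, b ranges from a to ⌊(p−a)/2⌋ with c = p − a − b, keeping only c ≥ b.
Triples: (2, 7, 7), (3, 6, 7), (4, 5, 7), …
Count = 5 triangles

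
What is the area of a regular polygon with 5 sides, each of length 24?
For a regular 5-gon with side length s = 24:
Apothem a = s / (2*tan(pi/5)) = 24 / (2*tan(pi/5)) ≈ 16.51658
Perimeter P = 5 * 24 = 120
Area = (1/2) * P * a = (1/2) * 120 * 16.51658 = 990.99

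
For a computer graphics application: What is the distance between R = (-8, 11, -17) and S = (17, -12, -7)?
d = √[(25)² + (-23)² + (10)²] = √1254 = 35.41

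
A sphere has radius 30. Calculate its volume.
Volume = (4/3) * pi * r³
Volume = (4/3) * pi * 30³
Volume = (4/3) * pi * 27000
Volume = 113097.34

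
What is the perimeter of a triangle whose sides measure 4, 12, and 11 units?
Perimeter = sum of all sides
Perimeter = 4 + 12 + 11
Perimeter = 27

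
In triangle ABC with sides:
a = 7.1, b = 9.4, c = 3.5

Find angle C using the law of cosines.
cos(C) = (a² + b² - c²)/(2ab)
cos(C) = (7.1² + 9.4² - 3.5²)/(2·7.1·9.4) = 126.52/133.48 = 0.947857
C = arccos(0.947857) = 18.58°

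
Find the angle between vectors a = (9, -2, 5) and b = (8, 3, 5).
a·b = 91, |a|² = 110, |b|² = 98
cos θ = 91/√10780 ≈ 0.8765
θ ≈ 28.78°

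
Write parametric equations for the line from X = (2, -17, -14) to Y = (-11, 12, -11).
Direction vector d = Y - X = (-13, 29, 3)
x = 2 - 13t, y = -17 + 29t, z = -14 + 3t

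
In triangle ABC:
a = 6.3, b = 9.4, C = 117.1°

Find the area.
Using A = ½ab·sin(C):
A = ½·6.3·9.4·sin(117.1°) = ½·59.22·0.890213 = 26.36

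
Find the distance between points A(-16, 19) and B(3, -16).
Using the distance formula: d = sqrt((x₂-x₁)² + (y₂-y₁)²)
dx = 3 - (-16) = 19
dy = (-16) - 19 = -35
d = sqrt(19² + (-35)²) = sqrt(361 + 1225) = sqrt(1586) = 39.82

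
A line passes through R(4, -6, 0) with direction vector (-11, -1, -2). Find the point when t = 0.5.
P(0.5) = (4 + (-11)(0.5), -6 + (-1)(0.5), 0 + (-2)(0.5)) = (-1.5, -6.5, -1)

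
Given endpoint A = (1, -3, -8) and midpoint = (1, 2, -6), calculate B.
B = (2×1 - 1, 2×2 - (-3), 2×(-6) - (-8)) = (1, 7, -4)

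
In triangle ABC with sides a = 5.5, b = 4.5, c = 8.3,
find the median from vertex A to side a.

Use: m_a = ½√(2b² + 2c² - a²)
m_a = ½√(2·4.5² + 2·8.3² - 5.5²)
m_a = ½√(40.5 + 137.78 - 30.25) = ½√148.03 = 6.083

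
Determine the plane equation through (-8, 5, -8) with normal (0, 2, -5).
d = n·P = (0)(-8) + (2)(5) + (-5)(-8) = 50
Plane: 2y - 5z = 50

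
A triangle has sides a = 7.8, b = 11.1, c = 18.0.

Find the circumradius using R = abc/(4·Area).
s = (a+b+c)/2 = 18.45
Area = √(s(s-a)(s-b)(s-c)) = √(18.45·10.65·7.35·0.45) = 25.4931
R = abc/(4·Area) = (7.8·11.1·18.0)/(4·25.4931) = 1558.44/101.9724 = 15.28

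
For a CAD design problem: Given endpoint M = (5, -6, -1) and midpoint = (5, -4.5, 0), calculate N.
N = (2×5 - 5, 2×(-4.5) - (-6), 2×0 - (-1)) = (5, -3, 1)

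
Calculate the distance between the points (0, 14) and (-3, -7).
Using the distance formula: d = sqrt((x₂-x₁)² + (y₂-y₁)²)
dx = (-3) - 0 = -3
dy = (-7) - 14 = -21
d = sqrt((-3)² + (-21)²) = sqrt(9 + 441) = sqrt(450) = 21.21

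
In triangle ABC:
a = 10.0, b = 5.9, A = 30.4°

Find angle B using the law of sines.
sin(B)/b = sin(A)/a
sin(B) = b·sin(A)/a = 5.9·sin(30.4°)/10.0 = 0.298560
B = arcsin(0.298560) = 17.37°  (b ≤ a, so B ≤ A and the acute solution is unique)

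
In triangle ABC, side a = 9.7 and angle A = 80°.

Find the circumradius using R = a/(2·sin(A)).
R = a/(2·sin(A)) = 9.7/(2·sin(80°))
R = 9.7/(2·0.984808) = 9.7/1.969616 = 4.925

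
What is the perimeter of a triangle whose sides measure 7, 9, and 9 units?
Perimeter = sum of all sides
Perimeter = 7 + 9 + 9
Perimeter = 25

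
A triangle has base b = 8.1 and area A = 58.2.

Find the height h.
A = ½bh  →  h = 2A/b
h = 2·58.2/8.1 = 14.37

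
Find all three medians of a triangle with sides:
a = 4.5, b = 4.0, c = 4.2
Using m_x = ½√(2y² + 2z² - x²):
m_a = ½√(2·4.0² + 2·4.2² - 4.5²) = ½√47.03 = 3.429
m_b = ½√(2·4.5² + 2·4.2² - 4.0²) = ½√59.78 = 3.866
m_c = ½√(2·4.5² + 2·4.0² - 4.2²) = ½√54.86 = 3.703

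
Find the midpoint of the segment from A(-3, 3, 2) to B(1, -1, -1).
Midpoint = ((-3+1)/2, (3-1)/2, (2-1)/2) = (-1, 1, 0.5)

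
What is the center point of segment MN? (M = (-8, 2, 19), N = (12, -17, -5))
Midpoint = ((-8+12)/2, (2-17)/2, (19-5)/2) = (2, -7.5, 7)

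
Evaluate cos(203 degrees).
cos(203 degrees) = -0.9205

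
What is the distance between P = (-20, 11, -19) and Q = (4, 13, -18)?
d = √[(24)² + (2)² + (1)²] = √581 = 24.1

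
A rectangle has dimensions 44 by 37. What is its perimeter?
Perimeter = 2 * (length + width)
Perimeter = 2 * (44 + 37)
Perimeter = 2 * 81
Perimeter = 162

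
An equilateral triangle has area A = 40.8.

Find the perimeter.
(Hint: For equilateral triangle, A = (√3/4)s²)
A = (√3/4)s²  →  s² = 4A/√3 = 4·40.8/√3 = 94.2236
s = 9.70688
Perimeter = 3s = 29.12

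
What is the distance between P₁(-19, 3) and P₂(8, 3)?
Using the distance formula: d = sqrt((x₂-x₁)² + (y₂-y₁)²)
dx = 8 - (-19) = 27
dy = 3 - 3 = 0
d = sqrt(27² + 0²) = sqrt(729 + 0) = sqrt(729) = 27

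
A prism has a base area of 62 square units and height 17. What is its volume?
Volume = base area * height
Volume = 62 * 17
Volume = 1054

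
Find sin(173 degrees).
sin(173 degrees) = 0.1219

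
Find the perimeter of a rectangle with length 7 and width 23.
Perimeter = 2 * (length + width)
Perimeter = 2 * (7 + 23)
Perimeter = 2 * 30
Perimeter = 60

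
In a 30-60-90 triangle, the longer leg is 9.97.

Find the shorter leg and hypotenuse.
In a 30-60-90 triangle, sides are in ratio 1 : √3 : 2.
Long leg = short leg·√3  →  short leg = 9.97/√3 = 5.756
Hypotenuse = 2·(short leg) = 2·9.97/√3 = 11.51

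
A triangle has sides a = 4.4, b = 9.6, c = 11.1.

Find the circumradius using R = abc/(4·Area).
s = (a+b+c)/2 = 12.55
Area = √(s(s-a)(s-b)(s-c)) = √(12.55·8.15·2.95·1.45) = 20.9168
R = abc/(4·Area) = (4.4·9.6·11.1)/(4·20.9168) = 468.864/83.6672 = 5.604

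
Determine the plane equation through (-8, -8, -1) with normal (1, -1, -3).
d = n·P = (1)(-8) + (-1)(-8) + (-3)(-1) = 3
Plane: x - y - 3z = 3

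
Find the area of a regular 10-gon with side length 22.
For a regular 10-gon with side length s = 22:
Apothem a = s / (2*tan(pi/10)) = 22 / (2*tan(pi/10)) ≈ 33.8545
Perimeter P = 10 * 22 = 220
Area = (1/2) * P * a = (1/2) * 220 * 33.8545 = 3724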